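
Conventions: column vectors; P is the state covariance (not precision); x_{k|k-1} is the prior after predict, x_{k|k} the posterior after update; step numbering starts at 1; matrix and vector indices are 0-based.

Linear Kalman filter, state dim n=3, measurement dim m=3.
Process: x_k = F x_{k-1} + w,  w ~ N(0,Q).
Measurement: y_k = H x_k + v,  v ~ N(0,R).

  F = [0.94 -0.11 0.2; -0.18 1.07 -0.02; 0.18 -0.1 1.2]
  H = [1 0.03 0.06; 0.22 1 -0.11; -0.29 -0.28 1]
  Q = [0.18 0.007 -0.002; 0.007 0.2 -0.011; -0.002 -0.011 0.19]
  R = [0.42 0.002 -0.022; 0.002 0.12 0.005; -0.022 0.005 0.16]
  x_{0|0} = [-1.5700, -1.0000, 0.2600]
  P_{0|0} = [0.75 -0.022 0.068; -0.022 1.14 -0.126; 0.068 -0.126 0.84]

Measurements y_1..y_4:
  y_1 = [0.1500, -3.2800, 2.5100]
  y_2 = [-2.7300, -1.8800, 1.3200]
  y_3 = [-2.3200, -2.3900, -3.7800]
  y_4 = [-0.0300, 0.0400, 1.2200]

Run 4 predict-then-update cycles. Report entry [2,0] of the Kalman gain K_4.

K[2,0] = 0.1487

step 1: x^-=[-1.3138, -0.7926, 0.1294]  P^-=[0.9258 -0.3110 0.4398; -0.3110 1.5442 -0.3590; 0.4398 -0.3590 1.4957]  S=[1.3854 -0.1338 0.3035; -0.1338 1.6480 -0.8009; 0.3035 -0.8009 1.7501]  K=[0.6739 -0.0319 0.0162; -0.1270 0.9326 0.0481; 0.1974 0.1907 0.8922]  nu=[1.4798, -2.1841, 1.7777]  x^+=[-0.2181, -2.9318, 1.5912]  P^+=[0.2812 -0.0585 0.0528; -0.0585 0.1285 0.0342; 0.0528 0.0342 0.1643]
step 2: x^-=[0.4357, -3.1296, 2.1634]  P^-=[0.4670 -0.1118 0.1493; -0.1118 0.3777 -0.0177; 0.1493 -0.0177 0.4536]  S=[0.9002 -0.0149 0.0454; -0.0149 0.4733 -0.1218; 0.0454 -0.1218 0.5877]  K=[0.5230 -0.0295 0.0304; -0.1008 0.7491 0.0081; 0.1613 0.1165 0.7183]  nu=[-3.2016, 1.3917, -1.5933]  x^+=[-1.3284, -1.7772, 0.6647]  P^+=[0.2177 -0.0454 0.0436; -0.0454 0.1022 0.0227; 0.0436 0.0227 0.1310]
step 3: x^-=[-0.9203, -1.6758, 0.7362]  P^-=[0.4036 -0.0865 0.1199; -0.0865 0.3410 -0.0221; 0.1199 -0.0221 0.4017]  S=[0.8345 -0.0015 0.0247; -0.0015 0.4464 -0.1226; 0.0247 -0.1226 0.5512]  K=[0.4885 -0.0162 0.0236; -0.0916 0.7258 -0.0023; 0.1515 0.1014 0.6927]  nu=[-1.3936, -0.4308, -5.2523]  x^+=[-1.7181, -1.8488, -3.1570]  P^+=[0.2034 -0.0412 0.0404; -0.0412 0.0982 0.0209; 0.0404 0.0209 0.1256]
step 4: x^-=[-2.0430, -1.6058, -3.9127]  P^-=[0.3887 -0.0794 0.1122; -0.0794 0.3344 -0.0218; 0.1122 -0.0218 0.3923]  S=[0.8191 0.0029 0.0189; 0.0029 0.4424 -0.1229; 0.0189 -0.1229 0.5455]  K=[0.4795 -0.0115 0.0206; -0.0888 0.7213 -0.0039; 0.1487 0.0990 0.6879]  nu=[2.2959, 1.6649, 4.0906]  x^+=[-0.8771, -0.6245, -0.5923]  P^+=[0.1997 -0.0399 0.0394; -0.0399 0.0974 0.0206; 0.0394 0.0206 0.1245]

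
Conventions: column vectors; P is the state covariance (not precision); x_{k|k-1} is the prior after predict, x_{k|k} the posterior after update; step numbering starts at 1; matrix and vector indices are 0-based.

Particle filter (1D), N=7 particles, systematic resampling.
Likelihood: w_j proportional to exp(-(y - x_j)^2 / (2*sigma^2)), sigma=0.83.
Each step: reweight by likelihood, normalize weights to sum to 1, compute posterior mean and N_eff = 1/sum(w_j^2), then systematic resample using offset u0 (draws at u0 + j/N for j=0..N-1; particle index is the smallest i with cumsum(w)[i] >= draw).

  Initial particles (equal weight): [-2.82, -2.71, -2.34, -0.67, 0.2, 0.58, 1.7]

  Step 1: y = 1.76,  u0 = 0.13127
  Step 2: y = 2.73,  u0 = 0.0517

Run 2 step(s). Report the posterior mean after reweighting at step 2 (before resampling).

step 1: w=[0.0000, 0.0000, 0.0000, 0.0089, 0.1106, 0.2354, 0.6451]  mean=1.2493  Neff=2.0667  idx=[5, 5, 6, 6, 6, 6, 6]
step 2: w=[0.0146, 0.0146, 0.1941, 0.1941, 0.1941, 0.1941, 0.1941]  mean=1.6672  Neff=5.2941  idx=[2, 2, 3, 4, 5, 5, 6]

post_mean = 1.6672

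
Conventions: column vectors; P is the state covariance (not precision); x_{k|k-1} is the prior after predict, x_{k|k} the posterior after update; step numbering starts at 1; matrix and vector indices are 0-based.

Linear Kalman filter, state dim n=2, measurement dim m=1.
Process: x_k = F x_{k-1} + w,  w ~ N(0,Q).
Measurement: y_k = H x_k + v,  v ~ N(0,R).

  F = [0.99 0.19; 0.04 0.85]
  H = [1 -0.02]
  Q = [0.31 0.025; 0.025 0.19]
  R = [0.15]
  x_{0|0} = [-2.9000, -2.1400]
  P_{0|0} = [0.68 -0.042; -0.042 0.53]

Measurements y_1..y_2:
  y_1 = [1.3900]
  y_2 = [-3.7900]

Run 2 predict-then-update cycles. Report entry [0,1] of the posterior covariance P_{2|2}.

P_post[0,1] = 0.0431

step 1: x^-=[-3.2776, -1.9350]  P^-=[0.9798 0.1019; 0.1019 0.5712]  S=[1.1260]  K=[0.8684; 0.0803]  nu=[4.6289]  x^+=[0.7421, -1.5632]  P^+=[0.1307 0.0233; 0.0233 0.5639]
step 2: x^-=[0.4376, -1.2990]  P^-=[0.4673 0.1411; 0.1411 0.5992]  S=[0.6119]  K=[0.7591; 0.2109]  nu=[-4.2536]  x^+=[-2.7911, -2.1963]  P^+=[0.1147 0.0431; 0.0431 0.5720]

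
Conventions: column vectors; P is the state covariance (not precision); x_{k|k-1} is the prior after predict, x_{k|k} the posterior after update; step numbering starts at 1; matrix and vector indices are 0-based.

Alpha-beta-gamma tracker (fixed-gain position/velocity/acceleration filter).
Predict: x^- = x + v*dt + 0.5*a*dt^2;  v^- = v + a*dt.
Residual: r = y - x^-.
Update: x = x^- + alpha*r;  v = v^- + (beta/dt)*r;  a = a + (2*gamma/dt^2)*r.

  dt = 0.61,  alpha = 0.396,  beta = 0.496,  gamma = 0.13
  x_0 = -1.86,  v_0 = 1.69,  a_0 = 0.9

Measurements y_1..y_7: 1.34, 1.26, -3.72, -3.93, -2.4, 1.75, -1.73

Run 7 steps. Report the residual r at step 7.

resid = 2.4097

step 1: x_pred=-0.6617  r=2.0017  x^+=0.1310  v^+=3.8666  a^+=2.2986
step 2: x_pred=2.9173  r=-1.6573  x^+=2.2610  v^+=3.9212  a^+=1.1406
step 3: x_pred=4.8651  r=-8.5851  x^+=1.4654  v^+=-2.3637  a^+=-4.8581
step 4: x_pred=-0.8803  r=-3.0497  x^+=-2.0880  v^+=-7.8069  a^+=-6.9890
step 5: x_pred=-8.1505  r=5.7505  x^+=-5.8733  v^+=-7.3944  a^+=-2.9709
step 6: x_pred=-10.9367  r=12.6867  x^+=-5.9127  v^+=1.1090  a^+=5.8937
step 7: x_pred=-4.1397  r=2.4097  x^+=-3.1855  v^+=6.6635  a^+=7.5774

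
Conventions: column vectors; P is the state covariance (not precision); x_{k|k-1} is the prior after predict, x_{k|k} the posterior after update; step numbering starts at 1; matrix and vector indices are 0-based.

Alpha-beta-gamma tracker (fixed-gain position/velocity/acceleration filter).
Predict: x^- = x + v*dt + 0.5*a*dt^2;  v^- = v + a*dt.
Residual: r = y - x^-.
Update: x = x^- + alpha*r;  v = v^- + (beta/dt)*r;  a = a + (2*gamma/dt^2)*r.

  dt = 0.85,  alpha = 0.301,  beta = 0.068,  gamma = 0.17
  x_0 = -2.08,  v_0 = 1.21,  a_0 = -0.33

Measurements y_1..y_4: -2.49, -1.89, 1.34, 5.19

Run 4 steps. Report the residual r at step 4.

step 1: x_pred=-1.1707  r=-1.3193  x^+=-1.5678  v^+=0.8240  a^+=-0.9508
step 2: x_pred=-1.2109  r=-0.6791  x^+=-1.4153  v^+=-0.0386  a^+=-1.2704
step 3: x_pred=-1.9071  r=3.2471  x^+=-0.9297  v^+=-0.8587  a^+=0.2576
step 4: x_pred=-1.5665  r=6.7565  x^+=0.4672  v^+=-0.0991  a^+=3.4372

resid = 6.7565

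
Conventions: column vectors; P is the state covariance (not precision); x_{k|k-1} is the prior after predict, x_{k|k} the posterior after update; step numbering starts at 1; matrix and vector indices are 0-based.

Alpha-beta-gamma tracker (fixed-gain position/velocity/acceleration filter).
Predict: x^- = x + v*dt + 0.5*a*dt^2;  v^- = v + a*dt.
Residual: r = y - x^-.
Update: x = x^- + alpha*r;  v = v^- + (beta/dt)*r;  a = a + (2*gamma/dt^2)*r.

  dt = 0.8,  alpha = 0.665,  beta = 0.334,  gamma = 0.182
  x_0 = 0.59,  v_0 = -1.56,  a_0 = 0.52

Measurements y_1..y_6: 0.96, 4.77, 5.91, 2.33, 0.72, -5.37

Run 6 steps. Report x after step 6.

x_post = -3.1736

step 1: x_pred=-0.4916  r=1.4516  x^+=0.4737  v^+=-0.5380  a^+=1.3456
step 2: x_pred=0.4739  r=4.2961  x^+=3.3308  v^+=2.3321  a^+=3.7890
step 3: x_pred=6.4090  r=-0.4990  x^+=6.0772  v^+=5.1550  a^+=3.5052
step 4: x_pred=11.3228  r=-8.9928  x^+=5.3426  v^+=4.2046  a^+=-1.6095
step 5: x_pred=8.1913  r=-7.4713  x^+=3.2229  v^+=-0.2022  a^+=-5.8588
step 6: x_pred=1.1863  r=-6.5563  x^+=-3.1736  v^+=-7.6265  a^+=-9.5877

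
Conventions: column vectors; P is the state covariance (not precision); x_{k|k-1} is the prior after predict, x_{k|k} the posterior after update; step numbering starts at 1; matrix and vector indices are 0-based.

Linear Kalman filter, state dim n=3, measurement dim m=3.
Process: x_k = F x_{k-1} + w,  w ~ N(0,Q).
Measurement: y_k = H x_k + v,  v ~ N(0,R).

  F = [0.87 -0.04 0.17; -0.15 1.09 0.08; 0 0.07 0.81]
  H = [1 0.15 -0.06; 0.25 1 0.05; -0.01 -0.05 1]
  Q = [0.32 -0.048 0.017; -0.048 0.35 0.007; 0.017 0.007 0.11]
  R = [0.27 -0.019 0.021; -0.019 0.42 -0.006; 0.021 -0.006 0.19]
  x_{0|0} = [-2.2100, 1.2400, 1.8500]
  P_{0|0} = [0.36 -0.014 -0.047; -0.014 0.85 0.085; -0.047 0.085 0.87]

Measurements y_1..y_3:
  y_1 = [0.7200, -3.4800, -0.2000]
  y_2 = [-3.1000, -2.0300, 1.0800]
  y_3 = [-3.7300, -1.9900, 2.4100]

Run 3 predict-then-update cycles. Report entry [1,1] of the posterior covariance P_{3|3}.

P_post[1,1] = 0.2892

step 1: x^-=[-1.6578, 1.8311, 1.5853]  P^-=[0.6049 -0.1202 0.0987; -0.1202 1.3941 0.2096; 0.0987 0.2096 0.6946]  S=[0.8571 0.2070 0.0998; 0.2070 1.8170 0.1939; 0.0998 0.1939 0.8651]  K=[0.6875 -0.0638 0.0490; -0.0965 0.7672 0.0023; -0.0029 0.0656 0.7753]  nu=[2.1983, -4.9759, -1.7103]  x^+=[0.0870, -2.2026, -0.0738]  P^+=[0.2030 -0.0920 0.0216; -0.0920 0.3465 0.0102; 0.0216 0.0102 0.1476]
step 2: x^-=[0.1512, -2.4198, -0.2140]  P^-=[0.4911 -0.1725 0.0457; -0.1725 0.7986 0.0504; 0.0457 0.0504 0.2097]  S=[0.7216 0.0429 0.0599; 0.0429 1.1697 0.0289; 0.0599 0.0289 0.3956]  K=[0.6420 -0.0649 0.0326; -0.1161 0.6522 0.0008; 0.0106 0.0487 0.5173]  nu=[-2.9011, 0.3627, 1.1745]  x^+=[-1.6965, -1.8455, 0.3805]  P^+=[0.1895 -0.0879 0.0176; -0.0879 0.2977 0.0078; 0.0176 0.0078 0.0988]
step 3: x^-=[-1.3375, -1.7267, 0.1790]  P^-=[0.4780 -0.1661 0.0366; -0.1661 0.7383 0.0418; 0.0366 0.0418 0.1772]  S=[0.7102 0.0375 0.0517; 0.0375 1.1107 0.0194; 0.0517 0.0194 0.3640]  K=[0.6364 -0.0622 0.0233; -0.1149 0.6331 0.0007; 0.0084 0.0453 0.4764]  nu=[-2.1228, 0.0621, 2.1312]  x^+=[-2.6426, -1.4419, 1.1793]  P^+=[0.1873 -0.0860 0.0157; -0.0860 0.2892 0.0075; 0.0157 0.0075 0.0910]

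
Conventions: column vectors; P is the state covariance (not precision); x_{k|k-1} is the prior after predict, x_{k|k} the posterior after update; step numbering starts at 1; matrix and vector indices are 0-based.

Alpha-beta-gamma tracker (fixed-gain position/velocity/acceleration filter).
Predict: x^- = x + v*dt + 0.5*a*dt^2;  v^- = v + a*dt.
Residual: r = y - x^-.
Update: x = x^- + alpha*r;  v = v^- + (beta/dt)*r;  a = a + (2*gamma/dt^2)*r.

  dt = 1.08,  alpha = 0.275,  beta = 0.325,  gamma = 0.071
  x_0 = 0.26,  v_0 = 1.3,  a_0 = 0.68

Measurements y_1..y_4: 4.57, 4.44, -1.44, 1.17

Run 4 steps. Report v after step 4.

v_post = -1.7402

step 1: x_pred=2.0606  r=2.5094  x^+=2.7507  v^+=2.7896  a^+=0.9855
step 2: x_pred=6.3381  r=-1.8981  x^+=5.8161  v^+=3.2827  a^+=0.7544
step 3: x_pred=9.8014  r=-11.2414  x^+=6.7100  v^+=0.7146  a^+=-0.6141
step 4: x_pred=7.1237  r=-5.9537  x^+=5.4864  v^+=-1.7402  a^+=-1.3389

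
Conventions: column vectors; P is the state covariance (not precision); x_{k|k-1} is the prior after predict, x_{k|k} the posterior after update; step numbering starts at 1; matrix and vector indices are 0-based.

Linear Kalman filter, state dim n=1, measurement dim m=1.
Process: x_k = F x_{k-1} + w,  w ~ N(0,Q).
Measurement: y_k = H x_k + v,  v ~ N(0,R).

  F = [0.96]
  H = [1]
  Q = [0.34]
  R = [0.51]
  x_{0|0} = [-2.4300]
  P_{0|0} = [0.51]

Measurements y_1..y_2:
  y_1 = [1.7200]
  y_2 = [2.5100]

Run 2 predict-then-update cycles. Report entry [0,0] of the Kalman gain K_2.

step 1: x^-=[-2.3328]  P^-=[0.8100]  S=[1.3200]  K=[0.6136]  nu=[4.0528]  x^+=[0.1542]  P^+=[0.3130]
step 2: x^-=[0.1480]  P^-=[0.6284]  S=[1.1384]  K=[0.5520]  nu=[2.3620]  x^+=[1.4518]  P^+=[0.2815]

K[0,0] = 0.5520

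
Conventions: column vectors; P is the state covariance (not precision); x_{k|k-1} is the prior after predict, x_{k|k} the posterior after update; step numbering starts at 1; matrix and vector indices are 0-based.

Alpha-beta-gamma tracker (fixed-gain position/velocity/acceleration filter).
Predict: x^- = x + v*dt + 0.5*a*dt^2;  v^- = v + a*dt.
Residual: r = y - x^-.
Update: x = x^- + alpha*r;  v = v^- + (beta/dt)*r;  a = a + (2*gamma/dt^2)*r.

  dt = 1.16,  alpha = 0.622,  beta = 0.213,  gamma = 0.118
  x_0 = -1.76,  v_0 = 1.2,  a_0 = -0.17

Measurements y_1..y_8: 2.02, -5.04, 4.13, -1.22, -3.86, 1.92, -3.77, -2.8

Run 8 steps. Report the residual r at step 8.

step 1: x_pred=-0.4824  r=2.5024  x^+=1.0741  v^+=1.4623  a^+=0.2689
step 2: x_pred=2.9513  r=-7.9913  x^+=-2.0193  v^+=0.3068  a^+=-1.1327
step 3: x_pred=-2.4254  r=6.5554  x^+=1.6520  v^+=0.1966  a^+=0.0171
step 4: x_pred=1.8916  r=-3.1116  x^+=-0.0438  v^+=-0.3549  a^+=-0.5287
step 5: x_pred=-0.8112  r=-3.0488  x^+=-2.7076  v^+=-1.5280  a^+=-1.0634
step 6: x_pred=-5.1955  r=7.1155  x^+=-0.7697  v^+=-1.4550  a^+=0.1846
step 7: x_pred=-2.3333  r=-1.4367  x^+=-3.2269  v^+=-1.5047  a^+=-0.0674
step 8: x_pred=-5.0177  r=2.2177  x^+=-3.6383  v^+=-1.1757  a^+=0.3215

resid = 2.2177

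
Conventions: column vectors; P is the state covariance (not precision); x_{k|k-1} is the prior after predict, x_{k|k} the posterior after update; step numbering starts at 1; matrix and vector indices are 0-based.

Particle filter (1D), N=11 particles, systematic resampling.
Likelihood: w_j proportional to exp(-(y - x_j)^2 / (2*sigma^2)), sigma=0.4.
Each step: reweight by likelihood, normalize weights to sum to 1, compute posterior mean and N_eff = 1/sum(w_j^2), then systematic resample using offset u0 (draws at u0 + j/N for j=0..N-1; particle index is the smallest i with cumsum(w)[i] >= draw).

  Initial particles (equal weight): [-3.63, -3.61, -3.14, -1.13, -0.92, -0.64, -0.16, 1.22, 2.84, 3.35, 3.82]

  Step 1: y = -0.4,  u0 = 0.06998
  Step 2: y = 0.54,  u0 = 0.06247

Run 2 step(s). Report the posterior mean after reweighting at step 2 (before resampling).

step 1: w=[0.0000, 0.0000, 0.0000, 0.0826, 0.1876, 0.3648, 0.3648, 0.0001, 0.0000, 0.0000, 0.0000]  mean=-0.5577  Neff=3.2444  idx=[3, 4, 4, 5, 5, 5, 5, 6, 6, 6, 6]
step 2: w=[0.0002, 0.0014, 0.0014, 0.0140, 0.0140, 0.0140, 0.0140, 0.2352, 0.2352, 0.2352, 0.2352]  mean=-0.1892  Neff=4.5017  idx=[7, 7, 7, 8, 8, 8, 9, 9, 10, 10, 10]

post_mean = -0.1892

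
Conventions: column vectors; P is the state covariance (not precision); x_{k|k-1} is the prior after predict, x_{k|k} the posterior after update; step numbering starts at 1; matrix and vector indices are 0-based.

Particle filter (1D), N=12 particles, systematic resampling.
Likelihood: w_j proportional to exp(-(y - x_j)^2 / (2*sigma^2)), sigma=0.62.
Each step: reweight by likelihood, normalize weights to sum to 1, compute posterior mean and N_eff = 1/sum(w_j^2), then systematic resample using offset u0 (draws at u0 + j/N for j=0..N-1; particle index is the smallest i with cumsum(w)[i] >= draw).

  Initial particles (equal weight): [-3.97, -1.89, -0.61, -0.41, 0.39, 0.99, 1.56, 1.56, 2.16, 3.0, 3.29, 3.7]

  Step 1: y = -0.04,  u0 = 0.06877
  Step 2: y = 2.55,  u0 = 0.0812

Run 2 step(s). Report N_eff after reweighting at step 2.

N_eff = 1.3519

step 1: w=[0.0000, 0.0045, 0.2506, 0.3200, 0.3006, 0.0962, 0.0137, 0.0137, 0.0007, 0.0000, 0.0000, 0.0000]  mean=-0.0358  Neff=3.7701  idx=[2, 2, 2, 3, 3, 3, 3, 4, 4, 4, 5, 6]
step 2: w=[0.0000, 0.0000, 0.0000, 0.0000, 0.0000, 0.0000, 0.0000, 0.0070, 0.0070, 0.0070, 0.1284, 0.8503]  mean=1.4618  Neff=1.3519  idx=[10, 11, 11, 11, 11, 11, 11, 11, 11, 11, 11, 11]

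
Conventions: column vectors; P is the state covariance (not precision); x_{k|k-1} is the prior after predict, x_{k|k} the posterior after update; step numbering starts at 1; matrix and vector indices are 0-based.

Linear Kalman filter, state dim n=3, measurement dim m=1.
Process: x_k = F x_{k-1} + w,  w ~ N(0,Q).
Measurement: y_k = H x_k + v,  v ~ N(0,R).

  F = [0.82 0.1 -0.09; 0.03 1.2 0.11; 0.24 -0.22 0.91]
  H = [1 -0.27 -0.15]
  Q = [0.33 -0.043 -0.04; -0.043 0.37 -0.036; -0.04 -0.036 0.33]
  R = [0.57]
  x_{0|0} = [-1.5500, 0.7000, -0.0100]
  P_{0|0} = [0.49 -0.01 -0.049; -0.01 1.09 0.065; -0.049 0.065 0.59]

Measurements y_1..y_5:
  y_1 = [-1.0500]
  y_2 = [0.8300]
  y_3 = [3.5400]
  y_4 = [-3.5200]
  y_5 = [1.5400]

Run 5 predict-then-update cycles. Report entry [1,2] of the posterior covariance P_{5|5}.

step 1: x^-=[-1.2001, 0.7924, -0.5351]  P^-=[0.6796 0.0736 -0.0426; 0.0736 1.9633 -0.1972; -0.0426 -0.1972 0.8532]  S=[1.3690]  K=[0.4866; -0.3119; -0.0857]  nu=[0.2838]  x^+=[-1.0620, 0.7039, -0.5594]  P^+=[0.3555 0.2813 0.0145; 0.2813 1.8301 -0.2338; 0.0145 -0.2338 0.8431]
step 2: x^-=[-0.7501, 0.7513, -0.9188]  P^-=[0.6424 0.4786 -0.1388; 0.4786 2.9745 -0.6019; -0.1388 -0.6019 1.2075]  S=[1.1908]  K=[0.4484; -0.1967; -0.1322]  nu=[1.6451]  x^+=[-0.0124, 0.4277, -1.1362]  P^+=[0.4029 0.5836 -0.0682; 0.5836 2.9285 -0.6329; -0.0682 -0.6329 1.1867]
step 3: x^-=[0.1348, 0.3878, -1.1310]  P^-=[0.7570 0.9380 -0.3331; 0.9380 4.4762 -1.2026; -0.3331 -1.2026 1.6396]  S=[1.1862]  K=[0.4668; -0.0760; -0.2144]  nu=[3.3402]  x^+=[1.6940, 0.1340, -1.8473]  P^+=[0.4985 0.9801 -0.2144; 0.9801 4.4694 -1.2220; -0.2144 -1.2220 1.5851]
step 4: x^-=[1.5687, 0.0084, -1.3040]  P^-=[0.9371 1.5570 -0.6141; 1.5570 6.5721 -2.0942; -0.6141 -2.0942 2.1798]  S=[1.2091]  K=[0.5036; 0.0800; -0.3107]  nu=[-5.2821]  x^+=[-1.0911, -0.4141, 0.3369]  P^+=[0.6305 1.5083 -0.4249; 1.5083 6.5643 -2.0641; -0.4249 -2.0641 2.0631]
step 5: x^-=[-0.9664, -0.4926, 0.1358]  P^-=[1.1836 2.3916 -1.0018; 2.3916 9.4090 -3.3604; -1.0018 -3.3604 2.8741]  S=[1.2411]  K=[0.5545; 0.2862; -0.4235]  nu=[2.3938]  x^+=[0.3608, 0.1926, -0.8780]  P^+=[0.8020 2.1946 -0.7104; 2.1946 9.3074 -3.2100; -0.7104 -3.2100 2.6515]

P_post[1,2] = -3.2100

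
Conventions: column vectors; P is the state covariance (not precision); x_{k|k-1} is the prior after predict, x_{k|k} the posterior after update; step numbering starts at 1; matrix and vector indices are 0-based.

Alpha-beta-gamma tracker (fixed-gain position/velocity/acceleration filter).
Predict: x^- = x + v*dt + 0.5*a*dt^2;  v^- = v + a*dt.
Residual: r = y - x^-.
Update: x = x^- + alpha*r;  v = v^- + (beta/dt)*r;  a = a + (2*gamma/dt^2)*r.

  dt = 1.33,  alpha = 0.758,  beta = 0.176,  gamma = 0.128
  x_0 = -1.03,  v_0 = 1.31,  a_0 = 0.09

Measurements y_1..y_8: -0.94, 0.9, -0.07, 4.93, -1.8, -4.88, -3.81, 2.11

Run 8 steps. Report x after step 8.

x_post = -0.6691

step 1: x_pred=0.7919  r=-1.7319  x^+=-0.5209  v^+=1.2005  a^+=-0.1606
step 2: x_pred=0.9337  r=-0.0337  x^+=0.9082  v^+=0.9824  a^+=-0.1655
step 3: x_pred=2.0683  r=-2.1383  x^+=0.4475  v^+=0.4793  a^+=-0.4750
step 4: x_pred=0.6648  r=4.2652  x^+=3.8978  v^+=0.4120  a^+=0.1423
step 5: x_pred=4.5716  r=-6.3716  x^+=-0.2581  v^+=-0.2420  a^+=-0.7798
step 6: x_pred=-1.2696  r=-3.6104  x^+=-4.0063  v^+=-1.7569  a^+=-1.3023
step 7: x_pred=-7.4948  r=3.6848  x^+=-4.7017  v^+=-3.0014  a^+=-0.7691
step 8: x_pred=-9.3738  r=11.4838  x^+=-0.6691  v^+=-2.5046  a^+=0.8929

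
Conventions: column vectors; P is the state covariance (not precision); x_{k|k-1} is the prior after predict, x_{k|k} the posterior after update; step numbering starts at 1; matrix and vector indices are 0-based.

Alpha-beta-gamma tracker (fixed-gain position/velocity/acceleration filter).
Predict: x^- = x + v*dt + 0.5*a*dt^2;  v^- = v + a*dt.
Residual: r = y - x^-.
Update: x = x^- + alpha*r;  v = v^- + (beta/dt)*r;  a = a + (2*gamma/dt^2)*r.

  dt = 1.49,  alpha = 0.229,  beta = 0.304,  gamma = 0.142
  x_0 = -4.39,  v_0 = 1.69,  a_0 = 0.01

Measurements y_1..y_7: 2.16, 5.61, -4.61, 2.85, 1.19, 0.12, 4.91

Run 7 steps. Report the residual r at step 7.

resid = 20.1401

step 1: x_pred=-1.8608  r=4.0208  x^+=-0.9400  v^+=2.5253  a^+=0.5243
step 2: x_pred=3.4046  r=2.2054  x^+=3.9097  v^+=3.7565  a^+=0.8065
step 3: x_pred=10.4020  r=-15.0120  x^+=6.9643  v^+=1.8953  a^+=-1.1139
step 4: x_pred=8.5517  r=-5.7017  x^+=7.2460  v^+=-0.9278  a^+=-1.8433
step 5: x_pred=3.8175  r=-2.6275  x^+=3.2158  v^+=-4.2104  a^+=-2.1794
step 6: x_pred=-5.4769  r=5.5969  x^+=-4.1952  v^+=-6.3158  a^+=-1.4634
step 7: x_pred=-15.2301  r=20.1401  x^+=-10.6180  v^+=-4.3871  a^+=1.1129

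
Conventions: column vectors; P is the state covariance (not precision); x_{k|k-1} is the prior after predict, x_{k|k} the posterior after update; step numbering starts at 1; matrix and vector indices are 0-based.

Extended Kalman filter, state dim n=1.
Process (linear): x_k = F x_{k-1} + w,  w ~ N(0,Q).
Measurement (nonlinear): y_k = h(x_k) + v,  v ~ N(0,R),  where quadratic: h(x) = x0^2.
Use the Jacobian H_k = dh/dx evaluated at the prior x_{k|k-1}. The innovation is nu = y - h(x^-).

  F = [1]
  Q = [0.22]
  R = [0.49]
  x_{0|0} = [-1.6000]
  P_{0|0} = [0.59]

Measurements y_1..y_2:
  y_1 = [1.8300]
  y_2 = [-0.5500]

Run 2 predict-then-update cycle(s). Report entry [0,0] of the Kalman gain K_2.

step 1: x^-=[-1.6000]  P^-=[0.8100]  H_jac=[-3.2000]  S=[8.7844]  K=[-0.2951]  nu=[-0.7300]  x^+=[-1.3846]  P^+=[0.0452]
step 2: x^-=[-1.3846]  P^-=[0.2652]  H_jac=[-2.7692]  S=[2.5235]  K=[-0.2910]  nu=[-2.4671]  x^+=[-0.6667]  P^+=[0.0515]

K[0,0] = -0.2910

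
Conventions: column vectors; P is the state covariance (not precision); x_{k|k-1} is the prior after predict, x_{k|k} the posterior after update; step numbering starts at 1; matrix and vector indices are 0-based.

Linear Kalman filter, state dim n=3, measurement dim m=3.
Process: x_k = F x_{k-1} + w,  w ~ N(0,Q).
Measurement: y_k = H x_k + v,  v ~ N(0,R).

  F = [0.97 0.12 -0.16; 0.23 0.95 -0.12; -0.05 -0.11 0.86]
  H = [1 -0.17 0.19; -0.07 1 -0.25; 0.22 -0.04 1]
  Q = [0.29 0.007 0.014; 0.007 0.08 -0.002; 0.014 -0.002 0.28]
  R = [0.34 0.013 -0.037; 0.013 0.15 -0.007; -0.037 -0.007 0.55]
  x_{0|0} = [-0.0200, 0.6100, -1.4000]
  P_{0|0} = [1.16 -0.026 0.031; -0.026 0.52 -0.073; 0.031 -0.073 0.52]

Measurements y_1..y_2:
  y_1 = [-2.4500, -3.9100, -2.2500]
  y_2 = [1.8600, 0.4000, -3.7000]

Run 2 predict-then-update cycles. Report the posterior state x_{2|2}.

x_post = [0.4596, -1.4124, -2.4086]

step 1: x^-=[0.2778, 0.7429, -1.2701]  P^-=[1.3894 0.3178 -0.1005; 0.3178 0.6217 -0.1757; -0.1005 -0.1757 0.6846]  S=[1.6372 0.0847 0.3049; 0.0847 0.8612 -0.3186; 0.3049 -0.3186 1.2671]  K=[0.7901 0.2132 0.0154; 0.0549 0.7703 0.0773; -0.0433 -0.2107 0.4859]  nu=[-2.3602, -4.9510, -1.0113]  x^+=[-2.6582, -3.2787, -0.6163]  P^+=[0.2941 0.0414 -0.0853; 0.0414 0.1264 0.0310; -0.0853 0.0310 0.2903]
step 2: x^-=[-2.8733, -3.6522, -0.0365]  P^-=[0.6109 0.1398 -0.1146; 0.1398 0.2295 -0.0432; -0.1146 -0.0432 0.4989]  S=[0.8872 0.0691 0.0712; 0.0691 0.4117 -0.1484; 0.0712 -0.1484 1.0294]  K=[0.6216 0.2008 -0.0002; 0.0552 0.5714 0.0576; -0.0309 -0.2277 0.4311]  nu=[4.1194, 3.8420, -3.1775]  x^+=[0.4596, -1.4124, -2.4086]  P^+=[0.2342 0.0359 -0.0746; 0.0359 0.0939 0.0215; -0.0746 0.0215 0.2571]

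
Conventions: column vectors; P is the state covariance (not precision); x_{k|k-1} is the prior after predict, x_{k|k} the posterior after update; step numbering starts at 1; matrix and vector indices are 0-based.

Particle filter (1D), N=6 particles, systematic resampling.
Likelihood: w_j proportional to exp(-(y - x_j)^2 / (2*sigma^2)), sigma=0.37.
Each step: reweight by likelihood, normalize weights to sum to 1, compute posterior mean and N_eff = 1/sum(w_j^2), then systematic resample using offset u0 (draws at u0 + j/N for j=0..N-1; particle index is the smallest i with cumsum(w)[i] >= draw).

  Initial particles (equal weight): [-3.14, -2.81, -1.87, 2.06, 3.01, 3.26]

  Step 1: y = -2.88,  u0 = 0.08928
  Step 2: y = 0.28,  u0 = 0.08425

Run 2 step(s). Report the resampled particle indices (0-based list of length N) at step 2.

step 1: w=[0.4370, 0.5495, 0.0135, 0.0000, 0.0000, 0.0000]  mean=-2.9415  Neff=2.0279  idx=[0, 0, 0, 1, 1, 1]
step 2: w=[0.0001, 0.0001, 0.0001, 0.3332, 0.3332, 0.3332]  mean=-2.8101  Neff=3.0023  idx=[3, 3, 4, 4, 5, 5]

resampled_idx = [3, 3, 4, 4, 5, 5]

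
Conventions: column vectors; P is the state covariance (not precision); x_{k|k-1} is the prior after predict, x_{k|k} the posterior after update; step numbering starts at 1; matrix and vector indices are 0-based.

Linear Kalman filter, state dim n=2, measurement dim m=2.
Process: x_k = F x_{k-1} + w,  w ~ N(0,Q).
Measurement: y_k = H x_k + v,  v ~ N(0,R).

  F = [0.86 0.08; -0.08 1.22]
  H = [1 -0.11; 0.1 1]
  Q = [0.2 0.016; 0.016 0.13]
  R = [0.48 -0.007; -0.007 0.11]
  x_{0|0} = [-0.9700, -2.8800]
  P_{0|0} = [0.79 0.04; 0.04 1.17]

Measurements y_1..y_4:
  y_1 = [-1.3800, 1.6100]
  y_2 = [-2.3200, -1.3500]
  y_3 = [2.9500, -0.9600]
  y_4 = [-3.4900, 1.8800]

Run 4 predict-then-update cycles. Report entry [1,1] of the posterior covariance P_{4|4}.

step 1: x^-=[-1.0646, -3.4360]  P^-=[0.7973 0.1176; 0.1176 1.8687]  S=[1.2740 -0.0166; -0.0166 2.0102]  K=[0.6170 0.1032; -0.0569 0.9350]  nu=[-0.6934, 5.1525]  x^+=[-0.9605, 1.4210]  P^+=[0.2930 -0.0223; -0.0223 0.1055]
step 2: x^-=[-0.7124, 1.8104]  P^-=[0.4143 -0.0171; -0.0171 0.2932]  S=[0.9016 -0.0147; -0.0147 0.4039]  K=[0.4629 0.0771; -0.0430 0.7201]  nu=[-1.4085, -3.0892]  x^+=[-1.6026, -0.3535]  P^+=[0.2198 -0.0167; -0.0167 0.0812]
step 3: x^-=[-1.4065, -0.3031]  P^-=[0.3608 -0.0086; -0.0086 0.2555]  S=[0.8458 -0.0076; -0.0076 0.3674]  K=[0.4284 0.0835; -0.0372 0.6924]  nu=[4.3232, -0.5162]  x^+=[0.4026, -0.8216]  P^+=[0.2035 -0.0142; -0.0142 0.0778]
step 4: x^-=[0.2805, -1.0345]  P^-=[0.3491 -0.0052; -0.0052 0.2499]  S=[0.8332 -0.0047; -0.0047 0.3624]  K=[0.4201 0.0875; -0.0353 0.6878]  nu=[-3.8843, 2.8865]  x^+=[-1.0988, 1.0880]  P^+=[0.1996 -0.0133; -0.0133 0.0772]

P_post[1,1] = 0.0772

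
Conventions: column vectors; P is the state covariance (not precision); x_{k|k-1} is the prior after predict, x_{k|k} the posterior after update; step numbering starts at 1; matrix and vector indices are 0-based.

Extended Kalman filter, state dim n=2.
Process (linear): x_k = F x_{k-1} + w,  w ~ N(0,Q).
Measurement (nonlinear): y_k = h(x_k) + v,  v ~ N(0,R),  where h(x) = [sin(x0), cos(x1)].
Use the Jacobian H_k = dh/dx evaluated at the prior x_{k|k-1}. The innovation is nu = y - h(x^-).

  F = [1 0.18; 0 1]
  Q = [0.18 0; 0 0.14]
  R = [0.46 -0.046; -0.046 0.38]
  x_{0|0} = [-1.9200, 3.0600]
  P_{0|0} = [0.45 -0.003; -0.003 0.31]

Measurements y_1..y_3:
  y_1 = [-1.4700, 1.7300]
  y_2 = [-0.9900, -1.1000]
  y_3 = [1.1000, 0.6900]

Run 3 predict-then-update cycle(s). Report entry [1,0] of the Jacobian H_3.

H_jac[1,0] = 0.0000

step 1: x^-=[-1.3692, 3.0600]  P^-=[0.6390 0.0528; 0.0528 0.4500]  H_jac=[0.2002 0.0000; 0.0000 -0.0815]  S=[0.4856 -0.0469; -0.0469 0.3830]  K=[0.2655 0.0213; 0.0127 -0.0942]  nu=[-0.4903, 2.7267]  x^+=[-1.4414, 2.7969]  P^+=[0.6051 0.0508; 0.0508 0.4464]
step 2: x^-=[-0.9380, 2.7969]  P^-=[0.8178 0.1311; 0.1311 0.5864]  H_jac=[0.5914 0.0000; 0.0000 -0.3379]  S=[0.7461 -0.0722; -0.0722 0.4470]  K=[0.6489 0.0057; 0.0620 -0.4333]  nu=[-0.1836, -0.1588]  x^+=[-1.0580, 2.8543]  P^+=[0.5042 0.0819; 0.0819 0.4957]
step 3: x^-=[-0.5443, 2.8543]  P^-=[0.7298 0.1712; 0.1712 0.6357]  H_jac=[0.8555 0.0000; 0.0000 -0.2833]  S=[0.9941 -0.0875; -0.0875 0.4310]  K=[0.6294 0.0152; 0.1125 -0.3950]  nu=[1.6178, 1.6490]  x^+=[0.4991, 2.3850]  P^+=[0.3376 0.0817; 0.0817 0.5481]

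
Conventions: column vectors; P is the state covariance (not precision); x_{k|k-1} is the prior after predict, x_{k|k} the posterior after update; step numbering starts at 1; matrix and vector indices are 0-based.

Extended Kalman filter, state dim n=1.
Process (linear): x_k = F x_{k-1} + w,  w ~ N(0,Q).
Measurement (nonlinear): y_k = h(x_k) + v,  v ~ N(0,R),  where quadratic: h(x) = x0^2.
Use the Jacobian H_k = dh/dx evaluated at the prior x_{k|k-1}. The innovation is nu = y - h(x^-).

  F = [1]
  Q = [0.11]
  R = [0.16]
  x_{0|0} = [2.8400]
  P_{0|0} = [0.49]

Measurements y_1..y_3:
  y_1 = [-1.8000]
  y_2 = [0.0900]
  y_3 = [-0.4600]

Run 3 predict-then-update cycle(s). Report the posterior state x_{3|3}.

step 1: x^-=[2.8400]  P^-=[0.6000]  H_jac=[5.6800]  S=[19.5174]  K=[0.1746]  nu=[-9.8656]  x^+=[1.1173]  P^+=[0.0049]
step 2: x^-=[1.1173]  P^-=[0.1149]  H_jac=[2.2347]  S=[0.7339]  K=[0.3499]  nu=[-1.1584]  x^+=[0.7120]  P^+=[0.0251]
step 3: x^-=[0.7120]  P^-=[0.1351]  H_jac=[1.4239]  S=[0.4338]  K=[0.4433]  nu=[-0.9669]  x^+=[0.2834]  P^+=[0.0498]

x_post = [0.2834]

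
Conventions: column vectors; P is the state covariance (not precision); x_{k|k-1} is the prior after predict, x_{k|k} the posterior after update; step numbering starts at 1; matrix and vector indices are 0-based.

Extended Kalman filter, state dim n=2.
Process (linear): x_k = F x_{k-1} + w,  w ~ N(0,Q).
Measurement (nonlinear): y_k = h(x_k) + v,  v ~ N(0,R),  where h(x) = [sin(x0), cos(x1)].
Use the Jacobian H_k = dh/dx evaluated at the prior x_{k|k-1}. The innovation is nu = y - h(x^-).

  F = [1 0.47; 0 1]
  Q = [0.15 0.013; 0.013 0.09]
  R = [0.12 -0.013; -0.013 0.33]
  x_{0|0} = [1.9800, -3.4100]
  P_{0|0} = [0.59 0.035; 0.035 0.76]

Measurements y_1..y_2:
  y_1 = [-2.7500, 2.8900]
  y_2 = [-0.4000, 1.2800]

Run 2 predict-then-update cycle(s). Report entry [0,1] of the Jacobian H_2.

H_jac[0,1] = 0.0000

step 1: x^-=[0.3773, -3.4100]  P^-=[0.9408 0.4052; 0.4052 0.8500]  H_jac=[0.9297 0.0000; 0.0000 -0.2652]  S=[0.9331 -0.1129; -0.1129 0.3898]  K=[0.9368 -0.0043; 0.3459 -0.4781]  nu=[-3.1184, 3.8542]  x^+=[-2.5608, -6.3314]  P^+=[0.1210 0.0513; 0.0513 0.6119]
step 2: x^-=[-5.5365, -6.3314]  P^-=[0.4544 0.3519; 0.3519 0.7019]  H_jac=[0.7340 0.0000; 0.0000 0.0482]  S=[0.3648 -0.0006; -0.0006 0.3316]  K=[0.9144 0.0527; 0.7083 0.1031]  nu=[-1.0792, 0.2812]  x^+=[-6.5085, -7.0667]  P^+=[0.1486 0.1140; 0.1140 0.5155]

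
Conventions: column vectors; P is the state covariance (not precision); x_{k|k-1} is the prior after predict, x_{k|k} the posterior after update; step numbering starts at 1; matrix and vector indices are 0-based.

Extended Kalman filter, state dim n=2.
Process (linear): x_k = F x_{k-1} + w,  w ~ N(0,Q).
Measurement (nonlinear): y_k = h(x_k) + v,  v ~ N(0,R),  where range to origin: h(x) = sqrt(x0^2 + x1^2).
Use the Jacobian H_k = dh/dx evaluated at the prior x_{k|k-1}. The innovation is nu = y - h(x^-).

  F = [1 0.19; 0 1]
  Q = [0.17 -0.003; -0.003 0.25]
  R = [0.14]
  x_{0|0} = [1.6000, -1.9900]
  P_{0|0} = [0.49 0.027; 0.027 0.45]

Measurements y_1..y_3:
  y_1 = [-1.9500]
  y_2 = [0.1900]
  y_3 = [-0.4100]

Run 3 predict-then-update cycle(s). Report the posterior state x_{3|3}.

step 1: x^-=[1.2219, -1.9900]  P^-=[0.6865 0.1095; 0.1095 0.7000]  H_jac=[0.5233 -0.8522]  S=[0.7387]  K=[0.3600; -0.7300]  nu=[-4.2852]  x^+=[-0.3207, 1.1383]  P^+=[0.5908 0.3036; 0.3036 0.3064]
step 2: x^-=[-0.1044, 1.1383]  P^-=[0.8872 0.3588; 0.3588 0.5564]  H_jac=[-0.0914 0.9958]  S=[0.6338]  K=[0.4359; 0.8224]  nu=[-0.9530]  x^+=[-0.5198, 0.3545]  P^+=[0.7668 0.1316; 0.1316 0.1277]
step 3: x^-=[-0.4525, 0.3545]  P^-=[0.9914 0.1529; 0.1529 0.3777]  H_jac=[-0.7872 0.6167]  S=[0.7495]  K=[-0.9154; 0.1502]  nu=[-0.9848]  x^+=[0.4490, 0.2066]  P^+=[0.3633 0.2559; 0.2559 0.3608]

x_post = [0.4490, 0.2066]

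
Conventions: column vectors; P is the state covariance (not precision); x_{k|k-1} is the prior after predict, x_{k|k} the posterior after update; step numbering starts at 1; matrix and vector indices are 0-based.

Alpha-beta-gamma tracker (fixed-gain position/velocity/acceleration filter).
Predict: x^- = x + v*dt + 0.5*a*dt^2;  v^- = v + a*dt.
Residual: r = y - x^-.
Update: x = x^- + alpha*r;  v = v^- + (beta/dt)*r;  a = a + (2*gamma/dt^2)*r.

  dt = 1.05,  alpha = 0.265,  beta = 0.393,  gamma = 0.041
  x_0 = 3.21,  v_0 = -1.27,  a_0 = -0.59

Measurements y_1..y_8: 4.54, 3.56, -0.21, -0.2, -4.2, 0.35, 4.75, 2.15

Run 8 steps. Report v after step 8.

step 1: x_pred=1.5513  r=2.9887  x^+=2.3433  v^+=-0.7709  a^+=-0.3677
step 2: x_pred=1.3312  r=2.2288  x^+=1.9218  v^+=-0.3227  a^+=-0.2019
step 3: x_pred=1.4716  r=-1.6816  x^+=1.0260  v^+=-1.1642  a^+=-0.3270
step 4: x_pred=-0.3767  r=0.1767  x^+=-0.3298  v^+=-1.4414  a^+=-0.3139
step 5: x_pred=-2.0164  r=-2.1836  x^+=-2.5950  v^+=-2.5883  a^+=-0.4763
step 6: x_pred=-5.5753  r=5.9253  x^+=-4.0051  v^+=-0.8706  a^+=-0.0356
step 7: x_pred=-4.9389  r=9.6889  x^+=-2.3713  v^+=2.7184  a^+=0.6850
step 8: x_pred=0.8606  r=1.2894  x^+=1.2023  v^+=3.9203  a^+=0.7809

v_post = 3.9203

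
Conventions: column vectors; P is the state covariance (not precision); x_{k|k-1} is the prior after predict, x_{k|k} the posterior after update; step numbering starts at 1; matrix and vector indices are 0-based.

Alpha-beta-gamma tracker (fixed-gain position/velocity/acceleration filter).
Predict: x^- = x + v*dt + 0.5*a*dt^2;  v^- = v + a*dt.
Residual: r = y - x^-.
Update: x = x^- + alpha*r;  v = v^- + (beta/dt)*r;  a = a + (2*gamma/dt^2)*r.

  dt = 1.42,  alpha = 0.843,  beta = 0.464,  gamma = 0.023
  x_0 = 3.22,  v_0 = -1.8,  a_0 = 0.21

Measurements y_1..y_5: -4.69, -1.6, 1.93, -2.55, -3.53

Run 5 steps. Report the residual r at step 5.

resid = -1.9826

step 1: x_pred=0.8757  r=-5.5657  x^+=-3.8162  v^+=-3.3205  a^+=0.0830
step 2: x_pred=-8.4475  r=6.8475  x^+=-2.6751  v^+=-0.9651  a^+=0.2392
step 3: x_pred=-3.8042  r=5.7342  x^+=1.0297  v^+=1.2484  a^+=0.3701
step 4: x_pred=3.1755  r=-5.7255  x^+=-1.6511  v^+=-0.0970  a^+=0.2394
step 5: x_pred=-1.5474  r=-1.9826  x^+=-3.2187  v^+=-0.4048  a^+=0.1942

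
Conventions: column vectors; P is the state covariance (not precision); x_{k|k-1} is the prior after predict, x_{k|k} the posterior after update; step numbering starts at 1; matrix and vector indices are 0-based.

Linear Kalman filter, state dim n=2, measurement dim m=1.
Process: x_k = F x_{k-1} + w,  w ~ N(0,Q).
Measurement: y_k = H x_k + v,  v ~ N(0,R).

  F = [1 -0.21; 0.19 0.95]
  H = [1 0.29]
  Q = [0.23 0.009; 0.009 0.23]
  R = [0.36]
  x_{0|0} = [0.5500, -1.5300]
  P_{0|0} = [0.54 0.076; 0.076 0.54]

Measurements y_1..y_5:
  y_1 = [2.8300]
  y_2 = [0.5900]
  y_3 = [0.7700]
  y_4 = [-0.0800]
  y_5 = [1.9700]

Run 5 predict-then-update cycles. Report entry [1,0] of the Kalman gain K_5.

K[1,0] = -0.1243

step 1: x^-=[0.8713, -1.3490]  P^-=[0.7619 0.0730; 0.0730 0.7643]  S=[1.2285]  K=[0.6374; 0.2399]  nu=[2.3499]  x^+=[2.3691, -0.7853]  P^+=[0.2628 -0.1148; -0.1148 0.6936]
step 2: x^-=[2.5341, -0.2959]  P^-=[0.5716 -0.1839; -0.1839 0.8240]  S=[0.8942]  K=[0.5795; 0.0616]  nu=[-1.8582]  x^+=[1.4571, -0.4103]  P^+=[0.2712 -0.2158; -0.2158 0.8206]
step 3: x^-=[1.5433, -0.1130]  P^-=[0.6281 -0.2996; -0.2996 0.9025]  S=[0.8902]  K=[0.6079; -0.0426]  nu=[-0.7405]  x^+=[1.0931, -0.0814]  P^+=[0.2991 -0.2766; -0.2766 0.9009]
step 4: x^-=[1.1102, 0.1303]  P^-=[0.6850 -0.3656; -0.3656 0.9540]  S=[0.9131]  K=[0.6340; -0.0974]  nu=[-1.2280]  x^+=[0.3317, 0.2499]  P^+=[0.3179 -0.3092; -0.3092 0.9453]
step 5: x^-=[0.2792, 0.3005]  P^-=[0.7195 -0.4006; -0.4006 0.9830]  S=[0.9298]  K=[0.6489; -0.1243]  nu=[1.6037]  x^+=[1.3197, 0.1012]  P^+=[0.3280 -0.3256; -0.3256 0.9687]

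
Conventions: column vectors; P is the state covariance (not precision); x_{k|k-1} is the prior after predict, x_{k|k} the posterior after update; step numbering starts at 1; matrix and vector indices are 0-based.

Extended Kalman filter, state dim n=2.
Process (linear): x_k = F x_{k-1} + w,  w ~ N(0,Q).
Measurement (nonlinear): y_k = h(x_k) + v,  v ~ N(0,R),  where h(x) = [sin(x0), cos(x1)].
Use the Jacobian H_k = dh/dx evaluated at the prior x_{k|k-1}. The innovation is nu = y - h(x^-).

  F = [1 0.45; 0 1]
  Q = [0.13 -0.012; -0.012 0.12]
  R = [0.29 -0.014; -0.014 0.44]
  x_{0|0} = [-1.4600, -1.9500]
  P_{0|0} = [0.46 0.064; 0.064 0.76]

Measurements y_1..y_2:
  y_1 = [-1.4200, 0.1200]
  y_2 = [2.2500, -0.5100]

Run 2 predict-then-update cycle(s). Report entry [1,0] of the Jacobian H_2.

H_jac[1,0] = 0.0000

step 1: x^-=[-2.3375, -1.9500]  P^-=[0.8015 0.3940; 0.3940 0.8800]  H_jac=[-0.6938 0.0000; 0.0000 0.9290]  S=[0.6758 -0.2679; -0.2679 1.1994]  K=[-0.7701 0.1331; -0.1473 0.6487]  nu=[-0.6998, 0.4902]  x^+=[-1.7334, -1.5289]  P^+=[0.3246 0.0747; 0.0747 0.3095]
step 2: x^-=[-2.4214, -1.5289]  P^-=[0.5844 0.2019; 0.2019 0.4295]  H_jac=[-0.7517 0.0000; 0.0000 0.9991]  S=[0.6202 -0.1656; -0.1656 0.8687]  K=[-0.6810 0.1024; -0.1189 0.4713]  nu=[2.9095, -0.5518]  x^+=[-4.4592, -2.1348]  P^+=[0.2646 0.0546; 0.0546 0.2092]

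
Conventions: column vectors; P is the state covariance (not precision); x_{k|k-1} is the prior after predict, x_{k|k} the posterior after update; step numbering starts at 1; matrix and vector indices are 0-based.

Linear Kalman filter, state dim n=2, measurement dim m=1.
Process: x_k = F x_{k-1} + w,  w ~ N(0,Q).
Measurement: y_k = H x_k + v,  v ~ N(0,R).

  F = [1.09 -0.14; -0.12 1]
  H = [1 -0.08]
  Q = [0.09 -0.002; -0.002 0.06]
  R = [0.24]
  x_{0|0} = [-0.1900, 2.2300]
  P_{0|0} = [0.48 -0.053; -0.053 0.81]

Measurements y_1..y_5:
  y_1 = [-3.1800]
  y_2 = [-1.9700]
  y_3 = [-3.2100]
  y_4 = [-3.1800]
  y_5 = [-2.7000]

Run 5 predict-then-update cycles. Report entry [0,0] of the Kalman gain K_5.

step 1: x^-=[-0.5193, 2.2528]  P^-=[0.6923 -0.2368; -0.2368 0.8896]  S=[0.9759]  K=[0.7288; -0.3156]  nu=[-2.4805]  x^+=[-2.3271, 3.0357]  P^+=[0.1739 -0.0124; -0.0124 0.7924]
step 2: x^-=[-2.9616, 3.3149]  P^-=[0.3159 -0.1494; -0.1494 0.8579]  S=[0.5853]  K=[0.5602; -0.3724]  nu=[1.2568]  x^+=[-2.2576, 2.8469]  P^+=[0.1323 -0.0272; -0.0272 0.7767]
step 3: x^-=[-2.8593, 3.1178]  P^-=[0.2707 -0.1582; -0.1582 0.8451]  S=[0.5414]  K=[0.5233; -0.4171]  nu=[-0.1013]  x^+=[-2.9123, 3.1600]  P^+=[0.1224 -0.0400; -0.0400 0.7510]
step 4: x^-=[-3.6168, 3.5095]  P^-=[0.2624 -0.1674; -0.1674 0.8223]  S=[0.5344]  K=[0.5160; -0.4364]  nu=[0.7176]  x^+=[-3.2465, 3.1963]  P^+=[0.1201 -0.0471; -0.0471 0.7206]
step 5: x^-=[-3.9862, 3.5859]  P^-=[0.2612 -0.1707; -0.1707 0.7936]  S=[0.5335]  K=[0.5151; -0.4389]  nu=[1.5731]  x^+=[-3.1760, 2.8954]  P^+=[0.1196 -0.0501; -0.0501 0.6908]

K[0,0] = 0.5151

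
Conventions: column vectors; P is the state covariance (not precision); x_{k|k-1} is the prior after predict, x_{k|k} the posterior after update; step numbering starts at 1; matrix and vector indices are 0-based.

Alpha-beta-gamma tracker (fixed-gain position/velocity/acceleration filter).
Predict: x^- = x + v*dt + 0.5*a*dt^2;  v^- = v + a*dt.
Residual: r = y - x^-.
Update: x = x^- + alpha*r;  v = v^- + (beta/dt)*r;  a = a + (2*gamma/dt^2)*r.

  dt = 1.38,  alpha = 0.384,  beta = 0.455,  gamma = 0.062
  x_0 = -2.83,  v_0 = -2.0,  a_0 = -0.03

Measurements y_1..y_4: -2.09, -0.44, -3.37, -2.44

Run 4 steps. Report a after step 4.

step 1: x_pred=-5.6186  r=3.5286  x^+=-4.2636  v^+=-0.8780  a^+=0.1998
step 2: x_pred=-5.2850  r=4.8450  x^+=-3.4245  v^+=0.9951  a^+=0.5152
step 3: x_pred=-1.5607  r=-1.8093  x^+=-2.2555  v^+=1.1096  a^+=0.3974
step 4: x_pred=-0.3458  r=-2.0942  x^+=-1.1500  v^+=0.9675  a^+=0.2611

a_post = 0.2611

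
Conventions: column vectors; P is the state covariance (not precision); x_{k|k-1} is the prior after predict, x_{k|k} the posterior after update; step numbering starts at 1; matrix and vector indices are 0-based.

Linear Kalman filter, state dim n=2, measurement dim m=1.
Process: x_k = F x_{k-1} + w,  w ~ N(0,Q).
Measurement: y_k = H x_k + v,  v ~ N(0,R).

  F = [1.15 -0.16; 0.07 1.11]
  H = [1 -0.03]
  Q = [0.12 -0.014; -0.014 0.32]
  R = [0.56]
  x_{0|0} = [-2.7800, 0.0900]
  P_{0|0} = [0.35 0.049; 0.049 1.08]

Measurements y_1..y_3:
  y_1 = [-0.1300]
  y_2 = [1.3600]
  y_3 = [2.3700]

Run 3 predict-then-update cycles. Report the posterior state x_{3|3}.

x_post = [1.1818, -3.2311]

step 1: x^-=[-3.2114, -0.0947]  P^-=[0.5925 -0.1156; -0.1156 1.6600]  S=[1.1609]  K=[0.5134; -0.1425]  nu=[3.0786]  x^+=[-1.6310, -0.5334]  P^+=[0.2866 -0.0307; -0.0307 1.6364]
step 2: x^-=[-1.7903, -0.7062]  P^-=[0.5522 -0.3204; -0.3204 2.3329]  S=[1.1335]  K=[0.4956; -0.3444]  nu=[3.1291]  x^+=[-0.2395, -1.7840]  P^+=[0.2737 -0.1269; -0.1269 2.1984]
step 3: x^-=[0.0100, -1.9970]  P^-=[0.5850 -0.5430; -0.5430 3.0103]  S=[1.1803]  K=[0.5094; -0.5366]  nu=[2.3000]  x^+=[1.1818, -3.2311]  P^+=[0.2787 -0.2204; -0.2204 2.6705]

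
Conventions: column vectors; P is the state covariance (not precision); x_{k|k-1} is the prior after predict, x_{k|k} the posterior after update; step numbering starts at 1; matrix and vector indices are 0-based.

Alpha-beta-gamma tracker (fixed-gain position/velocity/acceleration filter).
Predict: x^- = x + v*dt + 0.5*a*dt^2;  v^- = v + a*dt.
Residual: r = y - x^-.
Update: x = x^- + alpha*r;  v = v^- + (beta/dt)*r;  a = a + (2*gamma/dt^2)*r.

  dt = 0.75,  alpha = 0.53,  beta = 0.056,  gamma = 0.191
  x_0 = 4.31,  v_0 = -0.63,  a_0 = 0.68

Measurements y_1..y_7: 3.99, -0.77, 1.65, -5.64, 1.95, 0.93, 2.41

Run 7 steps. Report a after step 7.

a_post = 12.2412

step 1: x_pred=4.0287  r=-0.0387  x^+=4.0082  v^+=-0.1229  a^+=0.6537
step 2: x_pred=4.0999  r=-4.8699  x^+=1.5188  v^+=0.0038  a^+=-2.6535
step 3: x_pred=0.7754  r=0.8746  x^+=1.2389  v^+=-1.9211  a^+=-2.0595
step 4: x_pred=-0.7811  r=-4.8589  x^+=-3.3563  v^+=-3.8285  a^+=-5.3592
step 5: x_pred=-7.7350  r=9.6850  x^+=-2.6020  v^+=-7.1248  a^+=1.2180
step 6: x_pred=-7.6030  r=8.5330  x^+=-3.0805  v^+=-5.5742  a^+=7.0128
step 7: x_pred=-5.2888  r=7.6988  x^+=-1.2084  v^+=0.2602  a^+=12.2412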